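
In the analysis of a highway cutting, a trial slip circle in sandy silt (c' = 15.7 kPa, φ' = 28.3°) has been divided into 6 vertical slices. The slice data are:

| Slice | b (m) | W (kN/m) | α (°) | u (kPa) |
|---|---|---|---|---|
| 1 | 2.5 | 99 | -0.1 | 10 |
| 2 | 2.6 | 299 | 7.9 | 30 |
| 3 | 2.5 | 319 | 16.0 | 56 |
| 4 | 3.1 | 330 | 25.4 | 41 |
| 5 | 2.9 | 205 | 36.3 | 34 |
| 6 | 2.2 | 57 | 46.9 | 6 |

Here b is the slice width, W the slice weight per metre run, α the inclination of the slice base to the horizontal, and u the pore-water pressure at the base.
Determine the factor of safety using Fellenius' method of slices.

Ordinary method of slices: FS = Σ[c'·Δl_i + (W_i cosα_i − u_i·Δl_i)·tanφ'] / Σ W_i sinα_i, with Δl_i = b_i / cosα_i.
Slice 1: Δl = 2.5/cos(-0.1°) = 2.500 m; N'_1 = 99·cos(-0.1°) − 10·2.500 = 74.0; c'Δl = 39.25; W sinα = -0.2
Slice 2: Δl = 2.6/cos7.9° = 2.625 m; N'_2 = 299·cos7.9° − 30·2.625 = 217.4; c'Δl = 41.21; W sinα = 41.1
Slice 3: Δl = 2.5/cos16.0° = 2.601 m; N'_3 = 319·cos16.0° − 56·2.601 = 161.0; c'Δl = 40.83; W sinα = 87.9
Slice 4: Δl = 3.1/cos25.4° = 3.432 m; N'_4 = 330·cos25.4° − 41·3.432 = 157.4; c'Δl = 53.88; W sinα = 141.5
Slice 5: Δl = 2.9/cos36.3° = 3.598 m; N'_5 = 205·cos36.3° − 34·3.598 = 42.9; c'Δl = 56.49; W sinα = 121.4
Slice 6: Δl = 2.2/cos46.9° = 3.220 m; N'_6 = 57·cos46.9° − 6·3.220 = 19.6; c'Δl = 50.55; W sinα = 41.6
Σc'Δl = 282.2 kN/m; ΣN' = 672.3 kN/m; ΣW sinα = 433.4 kN/m
Resisting = 282.2 + 672.3·tan28.3° = 282.2 + 362.0 = 644.2 kN/m
FS = 644.2 / 433.4 = 1.486

FS = 1.49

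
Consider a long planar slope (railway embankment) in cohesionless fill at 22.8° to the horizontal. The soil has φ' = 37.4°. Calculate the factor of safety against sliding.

For a dry cohesionless infinite slope the factor of safety is FS = tanφ' / tanβ.
FS = tan37.4° / tan22.8° = 0.7646 / 0.4204 = 1.819

FS = 1.82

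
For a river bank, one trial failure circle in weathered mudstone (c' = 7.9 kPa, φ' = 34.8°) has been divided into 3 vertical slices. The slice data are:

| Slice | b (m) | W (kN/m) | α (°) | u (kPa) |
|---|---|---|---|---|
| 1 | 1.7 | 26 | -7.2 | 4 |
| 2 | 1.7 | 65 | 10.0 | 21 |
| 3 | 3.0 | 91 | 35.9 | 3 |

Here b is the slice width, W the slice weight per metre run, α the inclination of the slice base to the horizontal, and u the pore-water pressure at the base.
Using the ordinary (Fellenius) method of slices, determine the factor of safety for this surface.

Ordinary method of slices: FS = Σ[c'·Δl_i + (W_i cosα_i − u_i·Δl_i)·tanφ'] / Σ W_i sinα_i, with Δl_i = b_i / cosα_i.
Slice 1: Δl = 1.7/cos(-7.2°) = 1.714 m; N'_1 = 26·cos(-7.2°) − 4·1.714 = 18.9; c'Δl = 13.54; W sinα = -3.3
Slice 2: Δl = 1.7/cos10.0° = 1.726 m; N'_2 = 65·cos10.0° − 21·1.726 = 27.8; c'Δl = 13.64; W sinα = 11.3
Slice 3: Δl = 3.0/cos35.9° = 3.704 m; N'_3 = 91·cos35.9° − 3·3.704 = 62.6; c'Δl = 29.26; W sinα = 53.4
Σc'Δl = 56.4 kN/m; ΣN' = 109.3 kN/m; ΣW sinα = 61.4 kN/m
Resisting = 56.4 + 109.3·tan34.8° = 56.4 + 76.0 = 132.4 kN/m
FS = 132.4 / 61.4 = 2.157

FS = 2.16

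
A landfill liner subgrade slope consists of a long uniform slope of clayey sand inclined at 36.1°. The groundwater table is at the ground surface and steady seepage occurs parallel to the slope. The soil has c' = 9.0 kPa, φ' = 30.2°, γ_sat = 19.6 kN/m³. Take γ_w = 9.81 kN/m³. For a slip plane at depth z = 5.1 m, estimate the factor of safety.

With seepage parallel to the slope and the water table at the surface, the effective normal stress on the slip plane uses the buoyant unit weight γ' = γ_sat − γ_w while the driving shear stress uses γ_sat:
FS = [c' + γ' z cos²β tanφ'] / [γ_sat z sinβ cosβ]
γ' = 19.6 − 9.81 = 9.79 kN/m³
Numerator = 9.0 + 9.79·5.1·cos²36.1°·tan30.2° = 9.0 + 9.79·5.1·0.6528·0.5820 = 27.971 kPa
Denominator = 19.6·5.1·sin36.1°·cos36.1° = 19.6·5.1·0.5892·0.8080 = 47.587 kPa
FS = 27.971 / 47.587 = 0.588

FS = 0.59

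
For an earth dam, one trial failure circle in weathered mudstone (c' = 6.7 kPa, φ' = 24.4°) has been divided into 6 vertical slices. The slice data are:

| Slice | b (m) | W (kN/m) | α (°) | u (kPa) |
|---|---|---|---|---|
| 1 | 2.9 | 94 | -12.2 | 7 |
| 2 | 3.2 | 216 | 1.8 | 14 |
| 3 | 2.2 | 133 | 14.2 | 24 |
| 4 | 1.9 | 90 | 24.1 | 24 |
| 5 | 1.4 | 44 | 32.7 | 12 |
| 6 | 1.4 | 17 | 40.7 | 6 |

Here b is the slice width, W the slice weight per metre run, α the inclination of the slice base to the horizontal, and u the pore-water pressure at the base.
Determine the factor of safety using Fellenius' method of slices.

FS = 2.86

Ordinary method of slices: FS = Σ[c'·Δl_i + (W_i cosα_i − u_i·Δl_i)·tanφ'] / Σ W_i sinα_i, with Δl_i = b_i / cosα_i.
Slice 1: Δl = 2.9/cos(-12.2°) = 2.967 m; N'_1 = 94·cos(-12.2°) − 7·2.967 = 71.1; c'Δl = 19.88; W sinα = -19.9
Slice 2: Δl = 3.2/cos1.8° = 3.202 m; N'_2 = 216·cos1.8° − 14·3.202 = 171.1; c'Δl = 21.45; W sinα = 6.8
Slice 3: Δl = 2.2/cos14.2° = 2.269 m; N'_3 = 133·cos14.2° − 24·2.269 = 74.5; c'Δl = 15.20; W sinα = 32.6
Slice 4: Δl = 1.9/cos24.1° = 2.081 m; N'_4 = 90·cos24.1° − 24·2.081 = 32.2; c'Δl = 13.95; W sinα = 36.7
Slice 5: Δl = 1.4/cos32.7° = 1.664 m; N'_5 = 44·cos32.7° − 12·1.664 = 17.1; c'Δl = 11.15; W sinα = 23.8
Slice 6: Δl = 1.4/cos40.7° = 1.847 m; N'_6 = 17·cos40.7° − 6·1.847 = 1.8; c'Δl = 12.37; W sinα = 11.1
Σc'Δl = 94.0 kN/m; ΣN' = 367.7 kN/m; ΣW sinα = 91.2 kN/m
Resisting = 94.0 + 367.7·tan24.4° = 94.0 + 166.8 = 260.8 kN/m
FS = 260.8 / 91.2 = 2.861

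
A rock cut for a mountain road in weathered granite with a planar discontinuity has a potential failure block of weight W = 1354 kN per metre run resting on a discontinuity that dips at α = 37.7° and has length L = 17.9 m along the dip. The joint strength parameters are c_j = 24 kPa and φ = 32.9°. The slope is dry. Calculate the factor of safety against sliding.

FS = 1.36

Resolving the block weight along and normal to the plane and applying the Mohr–Coulomb strength on the joint:
N' = W cosα = 1354·cos37.7° = 1071.3 kN/m
Driving force T = W sinα = 1354·sin37.7° = 828.0 kN/m
Resisting force R = c_j·L + N'·tanφ = 24·17.9 + 1071.3·tan32.9° = 429.6 + 693.1 = 1122.7 kN/m
FS = R / T = 1122.7 / 828.0 = 1.356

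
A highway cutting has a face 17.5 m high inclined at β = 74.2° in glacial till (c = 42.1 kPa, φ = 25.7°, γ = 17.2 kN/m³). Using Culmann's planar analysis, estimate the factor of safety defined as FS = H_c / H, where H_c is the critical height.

FS = 1.44

H_c = (4c/γ) · sinβ cosφ / [1 − cos(β − φ)]
    = (4·42.1/17.2) · sin74.2°·cos25.7° / [1 − cos48.5°]
    = 9.791 · 0.8670 / 0.3374 = 25.16 m
FS = H_c / H = 25.16 / 17.5 = 1.438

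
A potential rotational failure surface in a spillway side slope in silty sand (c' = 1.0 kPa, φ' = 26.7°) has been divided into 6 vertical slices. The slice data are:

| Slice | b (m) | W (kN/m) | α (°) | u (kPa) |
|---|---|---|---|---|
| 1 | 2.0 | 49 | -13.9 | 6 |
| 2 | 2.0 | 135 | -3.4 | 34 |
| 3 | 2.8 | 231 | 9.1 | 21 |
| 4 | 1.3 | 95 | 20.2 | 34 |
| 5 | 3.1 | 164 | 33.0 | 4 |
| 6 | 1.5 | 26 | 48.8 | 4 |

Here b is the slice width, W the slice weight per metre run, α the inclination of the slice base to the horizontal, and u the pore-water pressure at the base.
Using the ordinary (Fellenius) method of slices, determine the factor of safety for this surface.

Ordinary method of slices: FS = Σ[c'·Δl_i + (W_i cosα_i − u_i·Δl_i)·tanφ'] / Σ W_i sinα_i, with Δl_i = b_i / cosα_i.
Slice 1: Δl = 2.0/cos(-13.9°) = 2.060 m; N'_1 = 49·cos(-13.9°) − 6·2.060 = 35.2; c'Δl = 2.06; W sinα = -11.8
Slice 2: Δl = 2.0/cos(-3.4°) = 2.004 m; N'_2 = 135·cos(-3.4°) − 34·2.004 = 66.6; c'Δl = 2.00; W sinα = -8.0
Slice 3: Δl = 2.8/cos9.1° = 2.836 m; N'_3 = 231·cos9.1° − 21·2.836 = 168.5; c'Δl = 2.84; W sinα = 36.5
Slice 4: Δl = 1.3/cos20.2° = 1.385 m; N'_4 = 95·cos20.2° − 34·1.385 = 42.1; c'Δl = 1.39; W sinα = 32.8
Slice 5: Δl = 3.1/cos33.0° = 3.696 m; N'_5 = 164·cos33.0° − 4·3.696 = 122.8; c'Δl = 3.70; W sinα = 89.3
Slice 6: Δl = 1.5/cos48.8° = 2.277 m; N'_6 = 26·cos48.8° − 4·2.277 = 8.0; c'Δl = 2.28; W sinα = 19.6
Σc'Δl = 14.3 kN/m; ΣN' = 443.2 kN/m; ΣW sinα = 158.4 kN/m
Resisting = 14.3 + 443.2·tan26.7° = 14.3 + 222.9 = 237.2 kN/m
FS = 237.2 / 158.4 = 1.497

FS = 1.50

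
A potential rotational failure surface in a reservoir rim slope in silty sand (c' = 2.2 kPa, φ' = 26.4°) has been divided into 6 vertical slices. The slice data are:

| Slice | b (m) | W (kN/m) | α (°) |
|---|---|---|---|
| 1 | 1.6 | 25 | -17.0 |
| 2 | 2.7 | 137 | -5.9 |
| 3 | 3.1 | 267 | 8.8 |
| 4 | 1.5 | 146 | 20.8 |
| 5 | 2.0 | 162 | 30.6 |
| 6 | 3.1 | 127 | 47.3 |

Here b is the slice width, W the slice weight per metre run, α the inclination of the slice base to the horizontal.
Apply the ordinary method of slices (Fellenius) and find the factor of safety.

FS = 1.72

Ordinary method of slices: FS = Σ[c'·Δl_i + (W_i cosα_i)·tanφ'] / Σ W_i sinα_i, with Δl_i = b_i / cosα_i.
Slice 1: Δl = 1.6/cos(-17.0°) = 1.673 m; N'_1 = 25·cos(-17.0°) = 23.9; c'Δl = 3.68; W sinα = -7.3
Slice 2: Δl = 2.7/cos(-5.9°) = 2.714 m; N'_2 = 137·cos(-5.9°) = 136.3; c'Δl = 5.97; W sinα = -14.1
Slice 3: Δl = 3.1/cos8.8° = 3.137 m; N'_3 = 267·cos8.8° = 263.9; c'Δl = 6.90; W sinα = 40.8
Slice 4: Δl = 1.5/cos20.8° = 1.605 m; N'_4 = 146·cos20.8° = 136.5; c'Δl = 3.53; W sinα = 51.8
Slice 5: Δl = 2.0/cos30.6° = 2.324 m; N'_5 = 162·cos30.6° = 139.4; c'Δl = 5.11; W sinα = 82.5
Slice 6: Δl = 3.1/cos47.3° = 4.571 m; N'_6 = 127·cos47.3° = 86.1; c'Δl = 10.06; W sinα = 93.3
Σc'Δl = 35.3 kN/m; ΣN' = 786.1 kN/m; ΣW sinα = 247.1 kN/m
Resisting = 35.3 + 786.1·tan26.4° = 35.3 + 390.2 = 425.5 kN/m
FS = 425.5 / 247.1 = 1.722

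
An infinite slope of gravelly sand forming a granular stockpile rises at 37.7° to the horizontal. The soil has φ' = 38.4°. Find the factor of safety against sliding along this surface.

For a dry cohesionless infinite slope the factor of safety is FS = tanφ' / tanβ.
FS = tan38.4° / tan37.7° = 0.7926 / 0.7729 = 1.025

FS = 1.03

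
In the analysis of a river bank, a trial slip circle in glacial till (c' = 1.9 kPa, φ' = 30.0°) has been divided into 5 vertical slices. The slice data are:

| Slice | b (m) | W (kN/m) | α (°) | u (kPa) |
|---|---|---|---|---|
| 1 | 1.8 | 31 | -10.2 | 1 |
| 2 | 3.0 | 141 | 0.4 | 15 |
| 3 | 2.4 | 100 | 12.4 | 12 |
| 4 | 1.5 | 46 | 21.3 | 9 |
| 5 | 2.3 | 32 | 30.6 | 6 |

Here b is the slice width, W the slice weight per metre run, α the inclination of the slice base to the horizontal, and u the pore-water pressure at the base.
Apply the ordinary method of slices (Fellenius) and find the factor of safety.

FS = 3.13

Ordinary method of slices: FS = Σ[c'·Δl_i + (W_i cosα_i − u_i·Δl_i)·tanφ'] / Σ W_i sinα_i, with Δl_i = b_i / cosα_i.
Slice 1: Δl = 1.8/cos(-10.2°) = 1.829 m; N'_1 = 31·cos(-10.2°) − 1·1.829 = 28.7; c'Δl = 3.47; W sinα = -5.5
Slice 2: Δl = 3.0/cos0.4° = 3.000 m; N'_2 = 141·cos0.4° − 15·3.000 = 96.0; c'Δl = 5.70; W sinα = 1.0
Slice 3: Δl = 2.4/cos12.4° = 2.457 m; N'_3 = 100·cos12.4° − 12·2.457 = 68.2; c'Δl = 4.67; W sinα = 21.5
Slice 4: Δl = 1.5/cos21.3° = 1.610 m; N'_4 = 46·cos21.3° − 9·1.610 = 28.4; c'Δl = 3.06; W sinα = 16.7
Slice 5: Δl = 2.3/cos30.6° = 2.672 m; N'_5 = 32·cos30.6° − 6·2.672 = 11.5; c'Δl = 5.08; W sinα = 16.3
Σc'Δl = 22.0 kN/m; ΣN' = 232.7 kN/m; ΣW sinα = 50.0 kN/m
Resisting = 22.0 + 232.7·tan30.0° = 22.0 + 134.4 = 156.3 kN/m
FS = 156.3 / 50.0 = 3.129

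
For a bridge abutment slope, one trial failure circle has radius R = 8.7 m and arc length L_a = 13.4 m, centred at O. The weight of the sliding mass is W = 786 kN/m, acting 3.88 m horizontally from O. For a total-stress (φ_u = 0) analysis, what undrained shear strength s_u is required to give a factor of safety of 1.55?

FS = s_u·L_a·R / (W·d), so s_u = FS·W·d / (L_a·R).
s_u = 1.55·786·3.88 / (13.40·8.7) = 4727.0 / 116.58 = 40.55 kPa

s_u = 40.5 kPa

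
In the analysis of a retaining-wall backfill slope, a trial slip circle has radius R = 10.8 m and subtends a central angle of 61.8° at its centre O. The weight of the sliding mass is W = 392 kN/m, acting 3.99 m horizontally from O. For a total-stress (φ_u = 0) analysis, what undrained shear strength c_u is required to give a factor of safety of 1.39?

FS = c_u·L_a·R / (W·d), so c_u = FS·W·d / (L_a·R).
Arc length L_a = R·θ = 10.8·(61.8°·π/180) = 10.8·1.0786 = 11.65 m
c_u = 1.39·392·3.99 / (11.65·10.8) = 2174.1 / 125.81 = 17.28 kPa

c_u = 17.3 kPa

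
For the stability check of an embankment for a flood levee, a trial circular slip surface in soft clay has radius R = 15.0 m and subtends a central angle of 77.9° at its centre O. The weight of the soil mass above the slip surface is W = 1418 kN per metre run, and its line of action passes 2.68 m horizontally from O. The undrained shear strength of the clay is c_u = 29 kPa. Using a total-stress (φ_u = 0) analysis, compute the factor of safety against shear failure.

FS = 2.33

Taking moments about the centre O, the resisting moment is provided by the undrained shear strength acting along the arc:
Arc length L_a = R·θ = 15.0·(77.9°·π/180) = 15.0·1.3596 = 20.39 m
M_R = c_u·L_a·R = 29·20.39·15.0 = 8871.5 kN·m/m
M_D = W·d = 1418·2.68 = 3800.2 kN·m/m
FS = M_R / M_D = 8871.5 / 3800.2 = 2.334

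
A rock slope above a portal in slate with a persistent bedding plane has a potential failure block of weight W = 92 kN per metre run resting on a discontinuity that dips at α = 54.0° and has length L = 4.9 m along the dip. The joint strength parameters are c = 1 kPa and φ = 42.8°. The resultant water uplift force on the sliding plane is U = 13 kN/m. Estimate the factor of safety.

FS = 0.58

Resolving the block weight along and normal to the plane and applying the Mohr–Coulomb strength on the joint:
N' = W cosα − U = 92·cos54.0° − 13 = 41.1 kN/m
Driving force T = W sinα = 92·sin54.0° = 74.4 kN/m
Resisting force R = c·L + N'·tanφ = 1·4.9 + 41.1·tan42.8° = 4.9 + 38.0 = 42.9 kN/m
FS = R / T = 42.9 / 74.4 = 0.577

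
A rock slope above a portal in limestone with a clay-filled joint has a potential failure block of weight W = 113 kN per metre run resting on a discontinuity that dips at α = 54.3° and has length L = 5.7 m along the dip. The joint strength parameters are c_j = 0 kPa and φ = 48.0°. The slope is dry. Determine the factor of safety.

Resolving the block weight along and normal to the plane and applying the Mohr–Coulomb strength on the joint:
N' = W cosα = 113·cos54.3° = 65.9 kN/m
Driving force T = W sinα = 113·sin54.3° = 91.8 kN/m
Resisting force R = c_j·L + N'·tanφ = 0·5.7 + 65.9·tan48.0° = 0.0 + 73.2 = 73.2 kN/m
FS = R / T = 73.2 / 91.8 = 0.798

FS = 0.80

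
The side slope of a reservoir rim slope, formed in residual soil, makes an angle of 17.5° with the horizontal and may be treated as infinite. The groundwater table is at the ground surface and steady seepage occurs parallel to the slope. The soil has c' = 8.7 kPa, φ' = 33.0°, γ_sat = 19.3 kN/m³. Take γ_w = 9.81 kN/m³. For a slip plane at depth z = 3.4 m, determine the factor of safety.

FS = 1.48

With seepage parallel to the slope and the water table at the surface, the effective normal stress on the slip plane uses the buoyant unit weight γ' = γ_sat − γ_w while the driving shear stress uses γ_sat:
FS = [c' + γ' z cos²β tanφ'] / [γ_sat z sinβ cosβ]
γ' = 19.3 − 9.81 = 9.49 kN/m³
Numerator = 8.7 + 9.49·3.4·cos²17.5°·tan33.0° = 8.7 + 9.49·3.4·0.9096·0.6494 = 27.759 kPa
Denominator = 19.3·3.4·sin17.5°·cos17.5° = 19.3·3.4·0.3007·0.9537 = 18.819 kPa
FS = 27.759 / 18.819 = 1.475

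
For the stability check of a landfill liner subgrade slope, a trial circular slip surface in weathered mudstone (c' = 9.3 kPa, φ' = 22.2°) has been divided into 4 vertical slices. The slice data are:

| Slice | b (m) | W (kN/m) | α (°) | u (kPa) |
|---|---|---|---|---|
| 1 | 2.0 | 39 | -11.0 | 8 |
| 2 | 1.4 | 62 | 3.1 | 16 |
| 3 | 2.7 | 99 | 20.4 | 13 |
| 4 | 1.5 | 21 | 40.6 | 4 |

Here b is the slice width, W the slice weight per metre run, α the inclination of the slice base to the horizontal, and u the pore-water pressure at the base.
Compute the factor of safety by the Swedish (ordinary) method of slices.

FS = 2.91

Ordinary method of slices: FS = Σ[c'·Δl_i + (W_i cosα_i − u_i·Δl_i)·tanφ'] / Σ W_i sinα_i, with Δl_i = b_i / cosα_i.
Slice 1: Δl = 2.0/cos(-11.0°) = 2.037 m; N'_1 = 39·cos(-11.0°) − 8·2.037 = 22.0; c'Δl = 18.95; W sinα = -7.4
Slice 2: Δl = 1.4/cos3.1° = 1.402 m; N'_2 = 62·cos3.1° − 16·1.402 = 39.5; c'Δl = 13.04; W sinα = 3.4
Slice 3: Δl = 2.7/cos20.4° = 2.881 m; N'_3 = 99·cos20.4° − 13·2.881 = 55.3; c'Δl = 26.79; W sinα = 34.5
Slice 4: Δl = 1.5/cos40.6° = 1.976 m; N'_4 = 21·cos40.6° − 4·1.976 = 8.0; c'Δl = 18.37; W sinα = 13.7
Σc'Δl = 77.2 kN/m; ΣN' = 124.8 kN/m; ΣW sinα = 44.1 kN/m
Resisting = 77.2 + 124.8·tan22.2° = 77.2 + 50.9 = 128.1 kN/m
FS = 128.1 / 44.1 = 2.906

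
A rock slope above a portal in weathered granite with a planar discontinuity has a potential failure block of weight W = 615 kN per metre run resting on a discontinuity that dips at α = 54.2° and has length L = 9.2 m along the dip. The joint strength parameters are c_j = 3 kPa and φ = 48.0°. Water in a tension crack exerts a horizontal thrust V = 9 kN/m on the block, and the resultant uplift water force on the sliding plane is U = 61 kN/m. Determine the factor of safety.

FS = 0.70

Resolving the block weight along and normal to the plane and applying the Mohr–Coulomb strength on the joint:
N' = W cosα − U − V sinα = 615·cos54.2° − 61 − 9·sin54.2° = 291.4 kN/m
Driving force T = W sinα + V cosα = 615·sin54.2° + 9·cos54.2° = 504.1 kN/m
Resisting force R = c_j·L + N'·tanφ = 3·9.2 + 291.4·tan48.0° = 27.6 + 323.7 = 351.3 kN/m
FS = R / T = 351.3 / 504.1 = 0.697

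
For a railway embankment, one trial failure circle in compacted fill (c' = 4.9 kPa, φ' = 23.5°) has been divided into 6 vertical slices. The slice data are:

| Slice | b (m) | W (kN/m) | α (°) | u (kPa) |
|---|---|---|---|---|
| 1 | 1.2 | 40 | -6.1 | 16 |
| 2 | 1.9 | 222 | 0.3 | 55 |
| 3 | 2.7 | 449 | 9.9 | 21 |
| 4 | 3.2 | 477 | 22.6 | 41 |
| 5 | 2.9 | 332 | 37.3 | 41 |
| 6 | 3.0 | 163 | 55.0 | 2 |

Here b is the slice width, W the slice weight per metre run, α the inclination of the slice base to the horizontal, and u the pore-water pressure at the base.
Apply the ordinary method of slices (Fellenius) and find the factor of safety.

Ordinary method of slices: FS = Σ[c'·Δl_i + (W_i cosα_i − u_i·Δl_i)·tanφ'] / Σ W_i sinα_i, with Δl_i = b_i / cosα_i.
Slice 1: Δl = 1.2/cos(-6.1°) = 1.207 m; N'_1 = 40·cos(-6.1°) − 16·1.207 = 20.5; c'Δl = 5.91; W sinα = -4.3
Slice 2: Δl = 1.9/cos0.3° = 1.900 m; N'_2 = 222·cos0.3° − 55·1.900 = 117.5; c'Δl = 9.31; W sinα = 1.2
Slice 3: Δl = 2.7/cos9.9° = 2.741 m; N'_3 = 449·cos9.9° − 21·2.741 = 384.8; c'Δl = 13.43; W sinα = 77.2
Slice 4: Δl = 3.2/cos22.6° = 3.466 m; N'_4 = 477·cos22.6° − 41·3.466 = 298.3; c'Δl = 16.98; W sinα = 183.3
Slice 5: Δl = 2.9/cos37.3° = 3.646 m; N'_5 = 332·cos37.3° − 41·3.646 = 114.6; c'Δl = 17.86; W sinα = 201.2
Slice 6: Δl = 3.0/cos55.0° = 5.230 m; N'_6 = 163·cos55.0° − 2·5.230 = 83.0; c'Δl = 25.63; W sinα = 133.5
Σc'Δl = 89.1 kN/m; ΣN' = 1018.6 kN/m; ΣW sinα = 592.1 kN/m
Resisting = 89.1 + 1018.6·tan23.5° = 89.1 + 442.9 = 532.0 kN/m
FS = 532.0 / 592.1 = 0.899

FS = 0.90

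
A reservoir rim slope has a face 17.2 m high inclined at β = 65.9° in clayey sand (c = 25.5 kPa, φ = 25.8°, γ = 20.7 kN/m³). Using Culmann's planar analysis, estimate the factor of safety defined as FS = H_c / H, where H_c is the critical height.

H_c = (4c/γ) · sinβ cosφ / [1 − cos(β − φ)]
    = (4·25.5/20.7) · sin65.9°·cos25.8° / [1 − cos40.1°]
    = 4.928 · 0.8218 / 0.2351 = 17.23 m
FS = H_c / H = 17.23 / 17.2 = 1.002

FS = 1.00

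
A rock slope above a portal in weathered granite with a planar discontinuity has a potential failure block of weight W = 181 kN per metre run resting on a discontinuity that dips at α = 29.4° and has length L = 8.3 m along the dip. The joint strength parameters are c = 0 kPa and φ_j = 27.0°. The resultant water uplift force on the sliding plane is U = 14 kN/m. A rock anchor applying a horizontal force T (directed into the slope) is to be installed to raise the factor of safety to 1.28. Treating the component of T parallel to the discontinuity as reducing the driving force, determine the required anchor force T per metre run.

T = 30 kN/m

Resolving forces along and normal to the sliding plane, with the horizontal anchor force T adding T·sinα to the effective normal force and T·cosα acting up the plane against the driving force:
FS = [cL + (W cosα − U + T sinα) tanφ_j] / [W sinα − T cosα]
Without the anchor: N' = 143.7 kN/m, driving T_d = 88.9 kN/m, resisting R = 0·8.3 + 143.7·tan27.0° = 73.2 kN/m, FS = 0.82.
Setting FS = 1.28 and solving for T:
1.28·(88.9 − T cos29.4°) = 73.2 + T sin29.4°·tan27.0°
T·(sin29.4°·tan27.0° + 1.28·cos29.4°) = 1.28·88.9 − 73.2
T·(0.4909·0.5095 + 1.28·0.8712) = 113.7 − 73.2 = 40.5
T·1.3653 = 40.5
T = 29.7 kN/m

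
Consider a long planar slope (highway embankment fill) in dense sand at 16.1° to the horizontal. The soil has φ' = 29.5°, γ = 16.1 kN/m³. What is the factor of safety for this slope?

For a dry cohesionless infinite slope the factor of safety is FS = tanφ' / tanβ.
FS = tan29.5° / tan16.1° = 0.5658 / 0.2886 = 1.960

FS = 1.96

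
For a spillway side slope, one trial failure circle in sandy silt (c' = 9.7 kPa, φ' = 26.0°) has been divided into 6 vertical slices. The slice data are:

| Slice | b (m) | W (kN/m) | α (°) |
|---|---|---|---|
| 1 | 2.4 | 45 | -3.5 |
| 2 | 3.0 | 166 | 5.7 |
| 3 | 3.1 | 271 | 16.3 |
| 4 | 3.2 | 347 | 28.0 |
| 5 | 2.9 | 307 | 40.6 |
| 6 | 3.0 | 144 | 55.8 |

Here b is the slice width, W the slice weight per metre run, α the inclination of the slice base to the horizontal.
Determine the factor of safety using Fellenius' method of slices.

FS = 1.29

Ordinary method of slices: FS = Σ[c'·Δl_i + (W_i cosα_i)·tanφ'] / Σ W_i sinα_i, with Δl_i = b_i / cosα_i.
Slice 1: Δl = 2.4/cos(-3.5°) = 2.404 m; N'_1 = 45·cos(-3.5°) = 44.9; c'Δl = 23.32; W sinα = -2.7
Slice 2: Δl = 3.0/cos5.7° = 3.015 m; N'_2 = 166·cos5.7° = 165.2; c'Δl = 29.24; W sinα = 16.5
Slice 3: Δl = 3.1/cos16.3° = 3.230 m; N'_3 = 271·cos16.3° = 260.1; c'Δl = 31.33; W sinα = 76.1
Slice 4: Δl = 3.2/cos28.0° = 3.624 m; N'_4 = 347·cos28.0° = 306.4; c'Δl = 35.15; W sinα = 162.9
Slice 5: Δl = 2.9/cos40.6° = 3.819 m; N'_5 = 307·cos40.6° = 233.1; c'Δl = 37.05; W sinα = 199.8
Slice 6: Δl = 3.0/cos55.8° = 5.337 m; N'_6 = 144·cos55.8° = 80.9; c'Δl = 51.77; W sinα = 119.1
Σc'Δl = 207.9 kN/m; ΣN' = 1090.6 kN/m; ΣW sinα = 571.6 kN/m
Resisting = 207.9 + 1090.6·tan26.0° = 207.9 + 531.9 = 739.8 kN/m
FS = 739.8 / 571.6 = 1.294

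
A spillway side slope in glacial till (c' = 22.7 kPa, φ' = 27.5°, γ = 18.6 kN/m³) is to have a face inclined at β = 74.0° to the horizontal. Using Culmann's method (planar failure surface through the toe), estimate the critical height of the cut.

H_c = 13.36 m

Culmann's analysis gives the critical failure plane at α_cr = (β + φ')/2 = (74.0 + 27.5)/2 = 50.8°, and the critical height
H_c = (4c'/γ) · sinβ cosφ' / [1 − cos(β − φ')]
    = (4·22.7/18.6) · sin74.0°·cos27.5° / [1 − cos(46.5°)]
    = 4.882 · 0.9613·0.8870 / [1 − 0.6884]
    = 4.882 · 0.8526 / 0.3116
    = 13.36 m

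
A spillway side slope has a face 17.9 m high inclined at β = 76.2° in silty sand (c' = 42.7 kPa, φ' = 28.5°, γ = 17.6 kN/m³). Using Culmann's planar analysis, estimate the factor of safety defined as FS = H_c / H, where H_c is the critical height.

H_c = (4c'/γ) · sinβ cosφ' / [1 − cos(β − φ')]
    = (4·42.7/17.6) · sin76.2°·cos28.5° / [1 − cos47.7°]
    = 9.705 · 0.8534 / 0.3270 = 25.33 m
FS = H_c / H = 25.33 / 17.9 = 1.415

FS = 1.42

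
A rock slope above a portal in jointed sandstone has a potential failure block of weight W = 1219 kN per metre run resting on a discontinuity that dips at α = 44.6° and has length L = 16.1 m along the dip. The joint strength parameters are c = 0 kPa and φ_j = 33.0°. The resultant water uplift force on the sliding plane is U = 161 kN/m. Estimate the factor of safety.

FS = 0.54

Resolving the block weight along and normal to the plane and applying the Mohr–Coulomb strength on the joint:
N' = W cosα − U = 1219·cos44.6° − 161 = 707.0 kN/m
Driving force T = W sinα = 1219·sin44.6° = 855.9 kN/m
Resisting force R = c·L + N'·tanφ_j = 0·16.1 + 707.0·tan33.0° = 0.0 + 459.1 = 459.1 kN/m
FS = R / T = 459.1 / 855.9 = 0.536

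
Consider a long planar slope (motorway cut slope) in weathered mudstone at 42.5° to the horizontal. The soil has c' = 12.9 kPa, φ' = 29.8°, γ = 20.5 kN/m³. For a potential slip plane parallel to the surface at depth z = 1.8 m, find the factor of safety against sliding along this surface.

FS = 1.33

For an infinite slope with a slip plane parallel to the surface (no pore pressure): FS = [c' + γz cos²β tanφ'] / [γz sinβ cosβ].
γz = 20.5·1.8 = 36.90 kN/m²
Numerator = 12.9 + 36.90·cos²42.5°·tan29.8° = 12.9 + 36.90·0.5436·0.5727 = 24.387 kPa
Denominator = 36.90·sin42.5°·cos42.5° = 36.90·0.6756·0.7373 = 18.380 kPa
FS = 24.387 / 18.380 = 1.327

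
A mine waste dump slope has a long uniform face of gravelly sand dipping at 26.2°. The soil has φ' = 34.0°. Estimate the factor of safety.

For a dry cohesionless infinite slope the factor of safety is FS = tanφ' / tanβ.
FS = tan34.0° / tan26.2° = 0.6745 / 0.4921 = 1.371

FS = 1.37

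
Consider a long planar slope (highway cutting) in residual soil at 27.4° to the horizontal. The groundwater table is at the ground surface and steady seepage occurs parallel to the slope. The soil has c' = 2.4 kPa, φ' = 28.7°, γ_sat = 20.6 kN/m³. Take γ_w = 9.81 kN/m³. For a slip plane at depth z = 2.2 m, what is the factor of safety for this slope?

With seepage parallel to the slope and the water table at the surface, the effective normal stress on the slip plane uses the buoyant unit weight γ' = γ_sat − γ_w while the driving shear stress uses γ_sat:
FS = [c' + γ' z cos²β tanφ'] / [γ_sat z sinβ cosβ]
γ' = 20.6 − 9.81 = 10.79 kN/m³
Numerator = 2.4 + 10.79·2.2·cos²27.4°·tan28.7° = 2.4 + 10.79·2.2·0.7882·0.5475 = 12.644 kPa
Denominator = 20.6·2.2·sin27.4°·cos27.4° = 20.6·2.2·0.4602·0.8878 = 18.517 kPa
FS = 12.644 / 18.517 = 0.683

FS = 0.68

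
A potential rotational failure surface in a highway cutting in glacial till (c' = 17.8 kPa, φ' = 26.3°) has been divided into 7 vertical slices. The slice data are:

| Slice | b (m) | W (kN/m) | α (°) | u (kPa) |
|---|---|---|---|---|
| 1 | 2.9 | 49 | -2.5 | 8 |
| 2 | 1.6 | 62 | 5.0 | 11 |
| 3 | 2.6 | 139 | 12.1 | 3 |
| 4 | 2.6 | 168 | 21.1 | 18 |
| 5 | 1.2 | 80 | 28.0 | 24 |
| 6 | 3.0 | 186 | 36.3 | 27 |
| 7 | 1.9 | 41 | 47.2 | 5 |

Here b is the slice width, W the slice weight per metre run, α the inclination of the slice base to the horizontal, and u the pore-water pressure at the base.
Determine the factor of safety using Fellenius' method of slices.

FS = 1.91

Ordinary method of slices: FS = Σ[c'·Δl_i + (W_i cosα_i − u_i·Δl_i)·tanφ'] / Σ W_i sinα_i, with Δl_i = b_i / cosα_i.
Slice 1: Δl = 2.9/cos(-2.5°) = 2.903 m; N'_1 = 49·cos(-2.5°) − 8·2.903 = 25.7; c'Δl = 51.67; W sinα = -2.1
Slice 2: Δl = 1.6/cos5.0° = 1.606 m; N'_2 = 62·cos5.0° − 11·1.606 = 44.1; c'Δl = 28.59; W sinα = 5.4
Slice 3: Δl = 2.6/cos12.1° = 2.659 m; N'_3 = 139·cos12.1° − 3·2.659 = 127.9; c'Δl = 47.33; W sinα = 29.1
Slice 4: Δl = 2.6/cos21.1° = 2.787 m; N'_4 = 168·cos21.1° − 18·2.787 = 106.6; c'Δl = 49.61; W sinα = 60.5
Slice 5: Δl = 1.2/cos28.0° = 1.359 m; N'_5 = 80·cos28.0° − 24·1.359 = 38.0; c'Δl = 24.19; W sinα = 37.6
Slice 6: Δl = 3.0/cos36.3° = 3.722 m; N'_6 = 186·cos36.3° − 27·3.722 = 49.4; c'Δl = 66.26; W sinα = 110.1
Slice 7: Δl = 1.9/cos47.2° = 2.796 m; N'_7 = 41·cos47.2° − 5·2.796 = 13.9; c'Δl = 49.78; W sinα = 30.1
Σc'Δl = 317.4 kN/m; ΣN' = 405.6 kN/m; ΣW sinα = 270.6 kN/m
Resisting = 317.4 + 405.6·tan26.3° = 317.4 + 200.5 = 517.9 kN/m
FS = 517.9 / 270.6 = 1.914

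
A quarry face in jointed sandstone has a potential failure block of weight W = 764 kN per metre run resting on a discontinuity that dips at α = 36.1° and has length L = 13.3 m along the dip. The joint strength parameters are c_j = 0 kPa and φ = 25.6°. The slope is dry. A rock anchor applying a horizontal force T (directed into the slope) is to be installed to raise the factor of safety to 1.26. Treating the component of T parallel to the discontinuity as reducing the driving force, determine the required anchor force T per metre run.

T = 209 kN/m

Resolving forces along and normal to the sliding plane, with the horizontal anchor force T adding T·sinα to the effective normal force and T·cosα acting up the plane against the driving force:
FS = [c_jL + (W cosα + T sinα) tanφ] / [W sinα − T cosα]
Without the anchor: N' = 617.3 kN/m, driving T_d = 450.1 kN/m, resisting R = 0·13.3 + 617.3·tan25.6° = 295.8 kN/m, FS = 0.66.
Setting FS = 1.26 and solving for T:
1.26·(450.1 − T cos36.1°) = 295.8 + T sin36.1°·tan25.6°
T·(sin36.1°·tan25.6° + 1.26·cos36.1°) = 1.26·450.1 − 295.8
T·(0.5892·0.4791 + 1.26·0.8080) = 567.2 − 295.8 = 271.4
T·1.3004 = 271.4
T = 208.7 kN/m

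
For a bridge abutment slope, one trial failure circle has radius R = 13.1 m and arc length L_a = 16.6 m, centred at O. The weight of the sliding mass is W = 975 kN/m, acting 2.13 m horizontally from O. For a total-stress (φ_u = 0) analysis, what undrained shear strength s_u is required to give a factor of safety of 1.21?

FS = s_u·L_a·R / (W·d), so s_u = FS·W·d / (L_a·R).
s_u = 1.21·975·2.13 / (16.60·13.1) = 2512.9 / 217.46 = 11.56 kPa

s_u = 11.6 kPa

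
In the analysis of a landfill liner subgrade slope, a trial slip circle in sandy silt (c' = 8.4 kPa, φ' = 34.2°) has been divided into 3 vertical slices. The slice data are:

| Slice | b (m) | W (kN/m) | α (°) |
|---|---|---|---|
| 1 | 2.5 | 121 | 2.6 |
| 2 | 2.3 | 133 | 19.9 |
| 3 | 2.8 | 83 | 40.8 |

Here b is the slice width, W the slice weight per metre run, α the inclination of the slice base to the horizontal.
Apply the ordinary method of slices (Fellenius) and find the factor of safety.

FS = 2.69

Ordinary method of slices: FS = Σ[c'·Δl_i + (W_i cosα_i)·tanφ'] / Σ W_i sinα_i, with Δl_i = b_i / cosα_i.
Slice 1: Δl = 2.5/cos2.6° = 2.503 m; N'_1 = 121·cos2.6° = 120.9; c'Δl = 21.02; W sinα = 5.5
Slice 2: Δl = 2.3/cos19.9° = 2.446 m; N'_2 = 133·cos19.9° = 125.1; c'Δl = 20.55; W sinα = 45.3
Slice 3: Δl = 2.8/cos40.8° = 3.699 m; N'_3 = 83·cos40.8° = 62.8; c'Δl = 31.07; W sinα = 54.2
Σc'Δl = 72.6 kN/m; ΣN' = 308.8 kN/m; ΣW sinα = 105.0 kN/m
Resisting = 72.6 + 308.8·tan34.2° = 72.6 + 209.8 = 282.5 kN/m
FS = 282.5 / 105.0 = 2.690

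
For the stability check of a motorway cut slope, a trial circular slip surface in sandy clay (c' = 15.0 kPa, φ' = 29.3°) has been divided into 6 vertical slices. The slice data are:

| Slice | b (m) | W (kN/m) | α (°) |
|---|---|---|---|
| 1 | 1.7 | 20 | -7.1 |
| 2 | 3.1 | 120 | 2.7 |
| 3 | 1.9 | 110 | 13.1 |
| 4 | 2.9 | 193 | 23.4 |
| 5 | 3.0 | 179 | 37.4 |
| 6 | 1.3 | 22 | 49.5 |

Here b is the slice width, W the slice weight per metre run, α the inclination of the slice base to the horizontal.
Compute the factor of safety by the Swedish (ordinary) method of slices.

FS = 2.44

Ordinary method of slices: FS = Σ[c'·Δl_i + (W_i cosα_i)·tanφ'] / Σ W_i sinα_i, with Δl_i = b_i / cosα_i.
Slice 1: Δl = 1.7/cos(-7.1°) = 1.713 m; N'_1 = 20·cos(-7.1°) = 19.8; c'Δl = 25.70; W sinα = -2.5
Slice 2: Δl = 3.1/cos2.7° = 3.103 m; N'_2 = 120·cos2.7° = 119.9; c'Δl = 46.55; W sinα = 5.7
Slice 3: Δl = 1.9/cos13.1° = 1.951 m; N'_3 = 110·cos13.1° = 107.1; c'Δl = 29.26; W sinα = 24.9
Slice 4: Δl = 2.9/cos23.4° = 3.160 m; N'_4 = 193·cos23.4° = 177.1; c'Δl = 47.40; W sinα = 76.6
Slice 5: Δl = 3.0/cos37.4° = 3.776 m; N'_5 = 179·cos37.4° = 142.2; c'Δl = 56.65; W sinα = 108.7
Slice 6: Δl = 1.3/cos49.5° = 2.002 m; N'_6 = 22·cos49.5° = 14.3; c'Δl = 30.03; W sinα = 16.7
Σc'Δl = 235.6 kN/m; ΣN' = 580.5 kN/m; ΣW sinα = 230.2 kN/m
Resisting = 235.6 + 580.5·tan29.3° = 235.6 + 325.7 = 561.3 kN/m
FS = 561.3 / 230.2 = 2.438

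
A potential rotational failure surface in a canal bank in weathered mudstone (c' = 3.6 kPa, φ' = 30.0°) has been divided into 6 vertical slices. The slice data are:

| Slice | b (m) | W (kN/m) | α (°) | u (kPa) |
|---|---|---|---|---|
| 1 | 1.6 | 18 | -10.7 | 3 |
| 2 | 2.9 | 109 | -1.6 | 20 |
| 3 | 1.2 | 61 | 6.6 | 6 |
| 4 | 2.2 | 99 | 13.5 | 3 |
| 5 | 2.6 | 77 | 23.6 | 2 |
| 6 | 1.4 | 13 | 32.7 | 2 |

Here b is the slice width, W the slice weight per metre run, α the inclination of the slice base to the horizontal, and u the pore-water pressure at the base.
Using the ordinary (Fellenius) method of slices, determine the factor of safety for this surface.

Ordinary method of slices: FS = Σ[c'·Δl_i + (W_i cosα_i − u_i·Δl_i)·tanφ'] / Σ W_i sinα_i, with Δl_i = b_i / cosα_i.
Slice 1: Δl = 1.6/cos(-10.7°) = 1.628 m; N'_1 = 18·cos(-10.7°) − 3·1.628 = 12.8; c'Δl = 5.86; W sinα = -3.3
Slice 2: Δl = 2.9/cos(-1.6°) = 2.901 m; N'_2 = 109·cos(-1.6°) − 20·2.901 = 50.9; c'Δl = 10.44; W sinα = -3.0
Slice 3: Δl = 1.2/cos6.6° = 1.208 m; N'_3 = 61·cos6.6° − 6·1.208 = 53.3; c'Δl = 4.35; W sinα = 7.0
Slice 4: Δl = 2.2/cos13.5° = 2.263 m; N'_4 = 99·cos13.5° − 3·2.263 = 89.5; c'Δl = 8.15; W sinα = 23.1
Slice 5: Δl = 2.6/cos23.6° = 2.837 m; N'_5 = 77·cos23.6° − 2·2.837 = 64.9; c'Δl = 10.21; W sinα = 30.8
Slice 6: Δl = 1.4/cos32.7° = 1.664 m; N'_6 = 13·cos32.7° − 2·1.664 = 7.6; c'Δl = 5.99; W sinα = 7.0
Σc'Δl = 45.0 kN/m; ΣN' = 279.1 kN/m; ΣW sinα = 61.6 kN/m
Resisting = 45.0 + 279.1·tan30.0° = 45.0 + 161.1 = 206.1 kN/m
FS = 206.1 / 61.6 = 3.347

FS = 3.35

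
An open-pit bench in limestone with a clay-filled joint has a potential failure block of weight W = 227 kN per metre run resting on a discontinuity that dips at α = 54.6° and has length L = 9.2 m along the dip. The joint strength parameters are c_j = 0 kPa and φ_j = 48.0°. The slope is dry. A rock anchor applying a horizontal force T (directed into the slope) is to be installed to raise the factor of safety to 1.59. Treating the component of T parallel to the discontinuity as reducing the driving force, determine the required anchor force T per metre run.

Resolving forces along and normal to the sliding plane, with the horizontal anchor force T adding T·sinα to the effective normal force and T·cosα acting up the plane against the driving force:
FS = [c_jL + (W cosα + T sinα) tanφ_j] / [W sinα − T cosα]
Without the anchor: N' = 131.5 kN/m, driving T_d = 185.0 kN/m, resisting R = 0·9.2 + 131.5·tan48.0° = 146.0 kN/m, FS = 0.79.
Setting FS = 1.59 and solving for T:
1.59·(185.0 − T cos54.6°) = 146.0 + T sin54.6°·tan48.0°
T·(sin54.6°·tan48.0° + 1.59·cos54.6°) = 1.59·185.0 − 146.0
T·(0.8151·1.1106 + 1.59·0.5793) = 294.2 − 146.0 = 148.2
T·1.8263 = 148.2
T = 81.1 kN/m

T = 81 kN/m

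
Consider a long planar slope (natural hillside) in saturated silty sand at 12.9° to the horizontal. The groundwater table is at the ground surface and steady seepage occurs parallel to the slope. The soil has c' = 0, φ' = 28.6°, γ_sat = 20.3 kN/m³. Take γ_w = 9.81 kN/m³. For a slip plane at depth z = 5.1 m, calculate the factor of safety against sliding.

With seepage parallel to the slope and the water table at the surface, the effective normal stress on the slip plane uses the buoyant unit weight γ' = γ_sat − γ_w while the driving shear stress uses γ_sat:
FS = [c' + γ' z cos²β tanφ'] / [γ_sat z sinβ cosβ]
(For c' = 0 this reduces to FS = (γ'/γ_sat)·tanφ'/tanβ.)
γ' = 20.3 − 9.81 = 10.49 kN/m³
Numerator = 0.0 + 10.49·5.1·cos²12.9°·tan28.6° = 0.0 + 10.49·5.1·0.9502·0.5452 = 27.715 kPa
Denominator = 20.3·5.1·sin12.9°·cos12.9° = 20.3·5.1·0.2233·0.9748 = 22.530 kPa
FS = 27.715 / 22.530 = 1.230

FS = 1.23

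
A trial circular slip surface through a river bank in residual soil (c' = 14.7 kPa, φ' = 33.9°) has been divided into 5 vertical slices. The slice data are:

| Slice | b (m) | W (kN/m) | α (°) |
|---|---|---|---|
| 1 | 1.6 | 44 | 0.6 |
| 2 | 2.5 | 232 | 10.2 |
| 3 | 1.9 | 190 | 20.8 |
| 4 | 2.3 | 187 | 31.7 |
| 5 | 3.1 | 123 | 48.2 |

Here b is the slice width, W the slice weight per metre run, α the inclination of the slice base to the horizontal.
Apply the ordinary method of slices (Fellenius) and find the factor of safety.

FS = 2.22

Ordinary method of slices: FS = Σ[c'·Δl_i + (W_i cosα_i)·tanφ'] / Σ W_i sinα_i, with Δl_i = b_i / cosα_i.
Slice 1: Δl = 1.6/cos0.6° = 1.600 m; N'_1 = 44·cos0.6° = 44.0; c'Δl = 23.52; W sinα = 0.5
Slice 2: Δl = 2.5/cos10.2° = 2.540 m; N'_2 = 232·cos10.2° = 228.3; c'Δl = 37.34; W sinα = 41.1
Slice 3: Δl = 1.9/cos20.8° = 2.032 m; N'_3 = 190·cos20.8° = 177.6; c'Δl = 29.88; W sinα = 67.5
Slice 4: Δl = 2.3/cos31.7° = 2.703 m; N'_4 = 187·cos31.7° = 159.1; c'Δl = 39.74; W sinα = 98.3
Slice 5: Δl = 3.1/cos48.2° = 4.651 m; N'_5 = 123·cos48.2° = 82.0; c'Δl = 68.37; W sinα = 91.7
Σc'Δl = 198.8 kN/m; ΣN' = 691.0 kN/m; ΣW sinα = 299.0 kN/m
Resisting = 198.8 + 691.0·tan33.9° = 198.8 + 464.4 = 663.2 kN/m
FS = 663.2 / 299.0 = 2.218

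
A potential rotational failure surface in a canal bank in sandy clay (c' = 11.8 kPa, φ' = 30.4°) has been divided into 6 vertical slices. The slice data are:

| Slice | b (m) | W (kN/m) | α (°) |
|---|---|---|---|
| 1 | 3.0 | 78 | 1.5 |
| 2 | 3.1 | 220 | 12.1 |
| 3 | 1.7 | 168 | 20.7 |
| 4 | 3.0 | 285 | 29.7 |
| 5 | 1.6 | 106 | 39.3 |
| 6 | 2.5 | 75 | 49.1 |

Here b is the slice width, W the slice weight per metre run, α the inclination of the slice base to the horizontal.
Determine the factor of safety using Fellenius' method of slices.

Ordinary method of slices: FS = Σ[c'·Δl_i + (W_i cosα_i)·tanφ'] / Σ W_i sinα_i, with Δl_i = b_i / cosα_i.
Slice 1: Δl = 3.0/cos1.5° = 3.001 m; N'_1 = 78·cos1.5° = 78.0; c'Δl = 35.41; W sinα = 2.0
Slice 2: Δl = 3.1/cos12.1° = 3.170 m; N'_2 = 220·cos12.1° = 215.1; c'Δl = 37.41; W sinα = 46.1
Slice 3: Δl = 1.7/cos20.7° = 1.817 m; N'_3 = 168·cos20.7° = 157.2; c'Δl = 21.44; W sinα = 59.4
Slice 4: Δl = 3.0/cos29.7° = 3.454 m; N'_4 = 285·cos29.7° = 247.6; c'Δl = 40.75; W sinα = 141.2
Slice 5: Δl = 1.6/cos39.3° = 2.068 m; N'_5 = 106·cos39.3° = 82.0; c'Δl = 24.40; W sinα = 67.1
Slice 6: Δl = 2.5/cos49.1° = 3.818 m; N'_6 = 75·cos49.1° = 49.1; c'Δl = 45.06; W sinα = 56.7
Σc'Δl = 204.5 kN/m; ΣN' = 828.9 kN/m; ΣW sinα = 372.6 kN/m
Resisting = 204.5 + 828.9·tan30.4° = 204.5 + 486.3 = 690.8 kN/m
FS = 690.8 / 372.6 = 1.854

FS = 1.85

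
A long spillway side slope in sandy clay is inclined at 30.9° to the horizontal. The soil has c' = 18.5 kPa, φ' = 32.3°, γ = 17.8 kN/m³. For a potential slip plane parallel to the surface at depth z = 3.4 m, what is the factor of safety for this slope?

FS = 1.75

For an infinite slope with a slip plane parallel to the surface (no pore pressure): FS = [c' + γz cos²β tanφ'] / [γz sinβ cosβ].
γz = 17.8·3.4 = 60.52 kN/m²
Numerator = 18.5 + 60.52·cos²30.9°·tan32.3° = 18.5 + 60.52·0.7363·0.6322 = 46.669 kPa
Denominator = 60.52·sin30.9°·cos30.9° = 60.52·0.5135·0.8581 = 26.668 kPa
FS = 46.669 / 26.668 = 1.750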